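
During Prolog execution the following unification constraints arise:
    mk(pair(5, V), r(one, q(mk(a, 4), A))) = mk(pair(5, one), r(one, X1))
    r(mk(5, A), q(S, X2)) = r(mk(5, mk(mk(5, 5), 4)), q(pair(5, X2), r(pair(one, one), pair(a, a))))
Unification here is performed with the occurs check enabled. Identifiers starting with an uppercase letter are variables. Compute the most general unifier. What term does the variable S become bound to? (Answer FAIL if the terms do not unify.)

pair(5, r(pair(one, one), pair(a, a)))

Decompose mk/2: pair(5, V) = pair(5, one),  r(one, q(mk(a, 4), A)) = r(one, X1).
Decompose pair/2: 5 = 5,  V = one.
Delete trivial equation 5 = 5.
Bind V := one; no other remaining equation mentions V.
Decompose r/2: one = one,  q(mk(a, 4), A) = X1.
Delete trivial equation one = one.
Bind X1 := q(mk(a, 4), A); no other remaining equation mentions X1.
Decompose r/2: mk(5, A) = mk(5, mk(mk(5, 5), 4)),  q(S, X2) = q(pair(5, X2), r(pair(one, one), pair(a, a))).
Decompose mk/2: 5 = 5,  A = mk(mk(5, 5), 4).
Delete trivial equation 5 = 5.
Bind A := mk(mk(5, 5), 4); no other remaining equation mentions A. Substituting into the earlier binding gives X1 := q(mk(a, 4), mk(mk(5, 5), 4)).
Decompose q/2: S = pair(5, X2),  X2 = r(pair(one, one), pair(a, a)).
Bind S := pair(5, X2); no other remaining equation mentions S.
Bind X2 := r(pair(one, one), pair(a, a)). Substituting into the earlier binding gives S := pair(5, r(pair(one, one), pair(a, a))).
MGU = { V ↦ one, X1 ↦ q(mk(a, 4), mk(mk(5, 5), 4)), A ↦ mk(mk(5, 5), 4), S ↦ pair(5, r(pair(one, one), pair(a, a))), X2 ↦ r(pair(one, one), pair(a, a)) }, so S ↦ pair(5, r(pair(one, one), pair(a, a))).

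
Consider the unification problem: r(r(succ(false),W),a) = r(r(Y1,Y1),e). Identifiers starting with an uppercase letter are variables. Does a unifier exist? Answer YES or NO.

Decompose r/2: r(succ(false),W) = r(Y1,Y1),  a = e.
Decompose r/2: succ(false) = Y1,  W = Y1.
Bind Y1 := succ(false); substituting into the one remaining equation that mentions Y1 gives: W = succ(false).
Bind W := succ(false); no other remaining equation mentions W.
Clash: constants a and e differ; no unifier exists.

NO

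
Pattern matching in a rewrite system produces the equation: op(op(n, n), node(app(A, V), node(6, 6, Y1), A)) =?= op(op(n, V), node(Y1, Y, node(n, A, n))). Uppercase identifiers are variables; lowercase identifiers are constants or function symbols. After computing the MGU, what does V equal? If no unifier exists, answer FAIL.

Decompose op/2: op(n, n) =?= op(n, V),  node(app(A, V), node(6, 6, Y1), A) =?= node(Y1, Y, node(n, A, n)).
Decompose op/2: n =?= n,  n =?= V.
Delete trivial equation n =?= n.
Bind V := n; substituting into the remaining equation gives: node(app(A, n), node(6, 6, Y1), A) =?= node(Y1, Y, node(n, A, n)).
Decompose node/3: app(A, n) =?= Y1,  node(6, 6, Y1) =?= Y,  A =?= node(n, A, n).
Bind Y1 := app(A, n); substituting into the one remaining equation that mentions Y1 gives: node(6, 6, app(A, n)) =?= Y.
Bind Y := node(6, 6, app(A, n)); no other remaining equation mentions Y.
Occurs check fails: A occurs in node(n, A, n); the equation A =?= node(n, A, n) has no finite solution.

FAIL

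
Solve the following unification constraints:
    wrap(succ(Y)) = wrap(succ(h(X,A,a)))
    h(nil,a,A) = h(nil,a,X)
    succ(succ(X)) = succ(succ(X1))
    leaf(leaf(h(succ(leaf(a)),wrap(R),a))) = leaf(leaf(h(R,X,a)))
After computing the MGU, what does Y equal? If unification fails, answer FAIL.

h(wrap(succ(leaf(a))),wrap(succ(leaf(a))),a)

Decompose wrap/1: succ(Y) = succ(h(X,A,a)).
Decompose succ/1: Y = h(X,A,a).
Bind Y := h(X,A,a); no other remaining equation mentions Y.
Decompose h/3: nil = nil,  a = a,  A = X.
Delete trivial equation nil = nil.
Delete trivial equation a = a.
Bind A := X; no other remaining equation mentions A. Substituting into the earlier binding gives Y := h(X,X,a).
Decompose succ/1: succ(X) = succ(X1).
Decompose succ/1: X = X1.
Bind X := X1; substituting into the remaining equation gives: leaf(leaf(h(succ(leaf(a)),wrap(R),a))) = leaf(leaf(h(R,X1,a))). Substituting into the earlier bindings gives Y := h(X1,X1,a), A := X1.
Decompose leaf/1: leaf(h(succ(leaf(a)),wrap(R),a)) = leaf(h(R,X1,a)).
Decompose leaf/1: h(succ(leaf(a)),wrap(R),a) = h(R,X1,a).
Decompose h/3: succ(leaf(a)) = R,  wrap(R) = X1,  a = a.
Bind R := succ(leaf(a)); substituting into the one remaining equation that mentions R gives: wrap(succ(leaf(a))) = X1.
Bind X1 := wrap(succ(leaf(a))); no other remaining equation mentions X1. Substituting into the earlier bindings gives Y := h(wrap(succ(leaf(a))),wrap(succ(leaf(a))),a), A := wrap(succ(leaf(a))), X := wrap(succ(leaf(a))).
Delete trivial equation a = a.
MGU = { Y := h(wrap(succ(leaf(a))),wrap(succ(leaf(a))),a), A := wrap(succ(leaf(a))), X := wrap(succ(leaf(a))), R := succ(leaf(a)), X1 := wrap(succ(leaf(a))) }, so Y := h(wrap(succ(leaf(a))),wrap(succ(leaf(a))),a).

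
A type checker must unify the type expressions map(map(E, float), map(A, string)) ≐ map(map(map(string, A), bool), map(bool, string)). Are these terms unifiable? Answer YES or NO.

Decompose map/2: map(E, float) ≐ map(map(string, A), bool),  map(A, string) ≐ map(bool, string).
Decompose map/2: E ≐ map(string, A),  float ≐ bool.
Bind E := map(string, A); no other remaining equation mentions E.
Clash: constants float and bool differ; no unifier exists.

NO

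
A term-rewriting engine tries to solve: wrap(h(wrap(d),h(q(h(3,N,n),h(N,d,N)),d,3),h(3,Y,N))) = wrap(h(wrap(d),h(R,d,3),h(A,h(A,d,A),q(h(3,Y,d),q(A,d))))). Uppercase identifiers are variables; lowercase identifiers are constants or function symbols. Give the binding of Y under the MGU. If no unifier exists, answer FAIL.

Decompose wrap/1: h(wrap(d),h(q(h(3,N,n),h(N,d,N)),d,3),h(3,Y,N)) = h(wrap(d),h(R,d,3),h(A,h(A,d,A),q(h(3,Y,d),q(A,d)))).
Decompose h/3: wrap(d) = wrap(d),  h(q(h(3,N,n),h(N,d,N)),d,3) = h(R,d,3),  h(3,Y,N) = h(A,h(A,d,A),q(h(3,Y,d),q(A,d))).
Delete trivial equation wrap(d) = wrap(d).
Decompose h/3: q(h(3,N,n),h(N,d,N)) = R,  d = d,  3 = 3.
Bind R := q(h(3,N,n),h(N,d,N)); no other remaining equation mentions R.
Delete trivial equation d = d.
Delete trivial equation 3 = 3.
Decompose h/3: 3 = A,  Y = h(A,d,A),  N = q(h(3,Y,d),q(A,d)).
Bind A := 3; substituting into the remaining equations gives: Y = h(3,d,3),  N = q(h(3,Y,d),q(3,d)).
Bind Y := h(3,d,3); substituting into the remaining equation gives: N = q(h(3,h(3,d,3),d),q(3,d)).
Bind N := q(h(3,h(3,d,3),d),q(3,d)). Substituting into the earlier binding gives R := q(h(3,q(h(3,h(3,d,3),d),q(3,d)),n),h(q(h(3,h(3,d,3),d),q(3,d)),d,q(h(3,h(3,d,3),d),q(3,d)))).
MGU = { R := q(h(3,q(h(3,h(3,d,3),d),q(3,d)),n),h(q(h(3,h(3,d,3),d),q(3,d)),d,q(h(3,h(3,d,3),d),q(3,d)))), A := 3, Y := h(3,d,3), N := q(h(3,h(3,d,3),d),q(3,d)) }, so Y := h(3,d,3).

h(3,d,3)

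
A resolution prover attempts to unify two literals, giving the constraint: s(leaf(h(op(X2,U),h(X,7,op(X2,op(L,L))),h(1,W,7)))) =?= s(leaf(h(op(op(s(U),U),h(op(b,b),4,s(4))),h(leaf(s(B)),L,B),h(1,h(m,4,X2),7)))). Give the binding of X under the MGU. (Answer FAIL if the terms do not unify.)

leaf(s(op(op(s(h(op(b,b),4,s(4))),h(op(b,b),4,s(4))),op(7,7))))

Decompose s/1: leaf(h(op(X2,U),h(X,7,op(X2,op(L,L))),h(1,W,7))) =?= leaf(h(op(op(s(U),U),h(op(b,b),4,s(4))),h(leaf(s(B)),L,B),h(1,h(m,4,X2),7))).
Decompose leaf/1: h(op(X2,U),h(X,7,op(X2,op(L,L))),h(1,W,7)) =?= h(op(op(s(U),U),h(op(b,b),4,s(4))),h(leaf(s(B)),L,B),h(1,h(m,4,X2),7)).
Decompose h/3: op(X2,U) =?= op(op(s(U),U),h(op(b,b),4,s(4))),  h(X,7,op(X2,op(L,L))) =?= h(leaf(s(B)),L,B),  h(1,W,7) =?= h(1,h(m,4,X2),7).
Decompose op/2: X2 =?= op(s(U),U),  U =?= h(op(b,b),4,s(4)).
Bind X2 := op(s(U),U); substituting into the 2 remaining equations that mention X2 gives: h(X,7,op(op(s(U),U),op(L,L))) =?= h(leaf(s(B)),L,B),  h(1,W,7) =?= h(1,h(m,4,op(s(U),U)),7).
Bind U := h(op(b,b),4,s(4)); substituting into the remaining equations gives: h(X,7,op(op(s(h(op(b,b),4,s(4))),h(op(b,b),4,s(4))),op(L,L))) =?= h(leaf(s(B)),L,B),  h(1,W,7) =?= h(1,h(m,4,op(s(h(op(b,b),4,s(4))),h(op(b,b),4,s(4)))),7). Substituting into the earlier binding gives X2 := op(s(h(op(b,b),4,s(4))),h(op(b,b),4,s(4))).
Decompose h/3: X =?= leaf(s(B)),  7 =?= L,  op(op(s(h(op(b,b),4,s(4))),h(op(b,b),4,s(4))),op(L,L)) =?= B.
Bind X := leaf(s(B)); no other remaining equation mentions X.
Bind L := 7; substituting into the one remaining equation that mentions L gives: op(op(s(h(op(b,b),4,s(4))),h(op(b,b),4,s(4))),op(7,7)) =?= B.
Bind B := op(op(s(h(op(b,b),4,s(4))),h(op(b,b),4,s(4))),op(7,7)); no other remaining equation mentions B. Substituting into the earlier binding gives X := leaf(s(op(op(s(h(op(b,b),4,s(4))),h(op(b,b),4,s(4))),op(7,7)))).
Decompose h/3: 1 =?= 1,  W =?= h(m,4,op(s(h(op(b,b),4,s(4))),h(op(b,b),4,s(4)))),  7 =?= 7.
Delete trivial equation 1 =?= 1.
Bind W := h(m,4,op(s(h(op(b,b),4,s(4))),h(op(b,b),4,s(4)))); no other remaining equation mentions W.
Delete trivial equation 7 =?= 7.
MGU = { X2 ↦ op(s(h(op(b,b),4,s(4))),h(op(b,b),4,s(4))), U ↦ h(op(b,b),4,s(4)), X ↦ leaf(s(op(op(s(h(op(b,b),4,s(4))),h(op(b,b),4,s(4))),op(7,7)))), L ↦ 7, B ↦ op(op(s(h(op(b,b),4,s(4))),h(op(b,b),4,s(4))),op(7,7)), W ↦ h(m,4,op(s(h(op(b,b),4,s(4))),h(op(b,b),4,s(4)))) }, so X ↦ leaf(s(op(op(s(h(op(b,b),4,s(4))),h(op(b,b),4,s(4))),op(7,7)))).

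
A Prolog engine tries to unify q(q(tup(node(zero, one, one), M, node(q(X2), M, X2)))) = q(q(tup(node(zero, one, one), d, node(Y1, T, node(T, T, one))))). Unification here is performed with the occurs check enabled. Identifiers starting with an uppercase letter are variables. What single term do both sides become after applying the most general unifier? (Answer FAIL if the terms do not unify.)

q(q(tup(node(zero, one, one), d, node(q(node(d, d, one)), d, node(d, d, one)))))

Decompose q/1: q(tup(node(zero, one, one), M, node(q(X2), M, X2))) = q(tup(node(zero, one, one), d, node(Y1, T, node(T, T, one)))).
Decompose q/1: tup(node(zero, one, one), M, node(q(X2), M, X2)) = tup(node(zero, one, one), d, node(Y1, T, node(T, T, one))).
Decompose tup/3: node(zero, one, one) = node(zero, one, one),  M = d,  node(q(X2), M, X2) = node(Y1, T, node(T, T, one)).
Delete trivial equation node(zero, one, one) = node(zero, one, one).
Bind M := d; substituting into the remaining equation gives: node(q(X2), d, X2) = node(Y1, T, node(T, T, one)).
Decompose node/3: q(X2) = Y1,  d = T,  X2 = node(T, T, one).
Bind Y1 := q(X2); no other remaining equation mentions Y1.
Bind T := d; substituting into the remaining equation gives: X2 = node(d, d, one).
Bind X2 := node(d, d, one). Substituting into the earlier binding gives Y1 := q(node(d, d, one)).
Applying the MGU to either side gives q(q(tup(node(zero, one, one), d, node(q(node(d, d, one)), d, node(d, d, one))))).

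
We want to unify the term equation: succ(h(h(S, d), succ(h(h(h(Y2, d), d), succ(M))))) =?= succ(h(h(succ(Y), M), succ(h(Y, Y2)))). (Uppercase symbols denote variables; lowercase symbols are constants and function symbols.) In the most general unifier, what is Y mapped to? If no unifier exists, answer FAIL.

Decompose succ/1: h(h(S, d), succ(h(h(h(Y2, d), d), succ(M)))) =?= h(h(succ(Y), M), succ(h(Y, Y2))).
Decompose h/2: h(S, d) =?= h(succ(Y), M),  succ(h(h(h(Y2, d), d), succ(M))) =?= succ(h(Y, Y2)).
Decompose h/2: S =?= succ(Y),  d =?= M.
Bind S := succ(Y); no other remaining equation mentions S.
Bind M := d; substituting into the remaining equation gives: succ(h(h(h(Y2, d), d), succ(d))) =?= succ(h(Y, Y2)).
Decompose succ/1: h(h(h(Y2, d), d), succ(d)) =?= h(Y, Y2).
Decompose h/2: h(h(Y2, d), d) =?= Y,  succ(d) =?= Y2.
Bind Y := h(h(Y2, d), d); no other remaining equation mentions Y. Substituting into the earlier binding gives S := succ(h(h(Y2, d), d)).
Bind Y2 := succ(d). Substituting into the earlier bindings gives S := succ(h(h(succ(d), d), d)), Y := h(h(succ(d), d), d).
MGU = { S ↦ succ(h(h(succ(d), d), d)), M ↦ d, Y ↦ h(h(succ(d), d), d), Y2 ↦ succ(d) }, so Y ↦ h(h(succ(d), d), d).

h(h(succ(d), d), d)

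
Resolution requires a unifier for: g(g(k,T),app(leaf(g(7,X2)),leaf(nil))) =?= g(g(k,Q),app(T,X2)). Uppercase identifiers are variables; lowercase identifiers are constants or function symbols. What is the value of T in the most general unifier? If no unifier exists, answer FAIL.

Decompose g/2: g(k,T) =?= g(k,Q),  app(leaf(g(7,X2)),leaf(nil)) =?= app(T,X2).
Decompose g/2: k =?= k,  T =?= Q.
Delete trivial equation k =?= k.
Bind T := Q; substituting into the remaining equation gives: app(leaf(g(7,X2)),leaf(nil)) =?= app(Q,X2).
Decompose app/2: leaf(g(7,X2)) =?= Q,  leaf(nil) =?= X2.
Bind Q := leaf(g(7,X2)); no other remaining equation mentions Q. Substituting into the earlier binding gives T := leaf(g(7,X2)).
Bind X2 := leaf(nil). Substituting into the earlier bindings gives T := leaf(g(7,leaf(nil))), Q := leaf(g(7,leaf(nil))).
MGU = { T -> leaf(g(7,leaf(nil))), Q -> leaf(g(7,leaf(nil))), X2 -> leaf(nil) }, so T -> leaf(g(7,leaf(nil))).

leaf(g(7,leaf(nil)))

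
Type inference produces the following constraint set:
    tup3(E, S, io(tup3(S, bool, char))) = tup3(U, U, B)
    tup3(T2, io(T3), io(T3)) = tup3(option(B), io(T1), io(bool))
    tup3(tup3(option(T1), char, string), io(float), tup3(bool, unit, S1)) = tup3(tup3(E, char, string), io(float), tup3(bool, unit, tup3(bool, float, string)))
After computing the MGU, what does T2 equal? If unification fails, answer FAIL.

option(io(tup3(option(bool), bool, char)))

Decompose tup3/3: E = U,  S = U,  io(tup3(S, bool, char)) = B.
Bind E := U; substituting into the one remaining equation that mentions E gives: tup3(tup3(option(T1), char, string), io(float), tup3(bool, unit, S1)) = tup3(tup3(U, char, string), io(float), tup3(bool, unit, tup3(bool, float, string))).
Bind S := U; substituting into the one remaining equation that mentions S gives: io(tup3(U, bool, char)) = B.
Bind B := io(tup3(U, bool, char)); substituting into the one remaining equation that mentions B gives: tup3(T2, io(T3), io(T3)) = tup3(option(io(tup3(U, bool, char))), io(T1), io(bool)).
Decompose tup3/3: T2 = option(io(tup3(U, bool, char))),  io(T3) = io(T1),  io(T3) = io(bool).
Bind T2 := option(io(tup3(U, bool, char))); no other remaining equation mentions T2.
Decompose io/1: T3 = T1.
Bind T3 := T1; substituting into the one remaining equation that mentions T3 gives: io(T1) = io(bool).
Decompose io/1: T1 = bool.
Bind T1 := bool; substituting into the remaining equation gives: tup3(tup3(option(bool), char, string), io(float), tup3(bool, unit, S1)) = tup3(tup3(U, char, string), io(float), tup3(bool, unit, tup3(bool, float, string))). Substituting into the earlier binding gives T3 := bool.
Decompose tup3/3: tup3(option(bool), char, string) = tup3(U, char, string),  io(float) = io(float),  tup3(bool, unit, S1) = tup3(bool, unit, tup3(bool, float, string)).
Decompose tup3/3: option(bool) = U,  char = char,  string = string.
Bind U := option(bool); no other remaining equation mentions U. Substituting into the earlier bindings gives E := option(bool), S := option(bool), B := io(tup3(option(bool), bool, char)), T2 := option(io(tup3(option(bool), bool, char))).
Delete trivial equation char = char.
Delete trivial equation string = string.
Delete trivial equation io(float) = io(float).
Decompose tup3/3: bool = bool,  unit = unit,  S1 = tup3(bool, float, string).
Delete trivial equation bool = bool.
Delete trivial equation unit = unit.
Bind S1 := tup3(bool, float, string).
MGU = { E -> option(bool), S -> option(bool), B -> io(tup3(option(bool), bool, char)), T2 -> option(io(tup3(option(bool), bool, char))), T3 -> bool, T1 -> bool, U -> option(bool), S1 -> tup3(bool, float, string) }, so T2 -> option(io(tup3(option(bool), bool, char))).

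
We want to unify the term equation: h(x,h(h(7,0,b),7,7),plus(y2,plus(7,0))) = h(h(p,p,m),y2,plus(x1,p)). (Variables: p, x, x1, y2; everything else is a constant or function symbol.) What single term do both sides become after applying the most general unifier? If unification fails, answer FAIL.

h(h(plus(7,0),plus(7,0),m),h(h(7,0,b),7,7),plus(h(h(7,0,b),7,7),plus(7,0)))

Decompose h/3: x = h(p,p,m),  h(h(7,0,b),7,7) = y2,  plus(y2,plus(7,0)) = plus(x1,p).
Bind x := h(p,p,m); no other remaining equation mentions x.
Bind y2 := h(h(7,0,b),7,7); substituting into the remaining equation gives: plus(h(h(7,0,b),7,7),plus(7,0)) = plus(x1,p).
Decompose plus/2: h(h(7,0,b),7,7) = x1,  plus(7,0) = p.
Bind x1 := h(h(7,0,b),7,7); no other remaining equation mentions x1.
Bind p := plus(7,0). Substituting into the earlier binding gives x := h(plus(7,0),plus(7,0),m).
Applying the MGU to either side gives h(h(plus(7,0),plus(7,0),m),h(h(7,0,b),7,7),plus(h(h(7,0,b),7,7),plus(7,0))).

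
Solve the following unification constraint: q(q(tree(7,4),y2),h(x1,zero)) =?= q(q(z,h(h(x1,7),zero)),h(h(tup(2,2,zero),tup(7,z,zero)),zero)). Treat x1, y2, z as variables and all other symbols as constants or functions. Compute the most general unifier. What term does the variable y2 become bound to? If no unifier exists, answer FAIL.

h(h(h(tup(2,2,zero),tup(7,tree(7,4),zero)),7),zero)

Decompose q/2: q(tree(7,4),y2) =?= q(z,h(h(x1,7),zero)),  h(x1,zero) =?= h(h(tup(2,2,zero),tup(7,z,zero)),zero).
Decompose q/2: tree(7,4) =?= z,  y2 =?= h(h(x1,7),zero).
Bind z := tree(7,4); substituting into the one remaining equation that mentions z gives: h(x1,zero) =?= h(h(tup(2,2,zero),tup(7,tree(7,4),zero)),zero).
Bind y2 := h(h(x1,7),zero); no other remaining equation mentions y2.
Decompose h/2: x1 =?= h(tup(2,2,zero),tup(7,tree(7,4),zero)),  zero =?= zero.
Bind x1 := h(tup(2,2,zero),tup(7,tree(7,4),zero)); no other remaining equation mentions x1. Substituting into the earlier binding gives y2 := h(h(h(tup(2,2,zero),tup(7,tree(7,4),zero)),7),zero).
Delete trivial equation zero =?= zero.
MGU = { z := tree(7,4), y2 := h(h(h(tup(2,2,zero),tup(7,tree(7,4),zero)),7),zero), x1 := h(tup(2,2,zero),tup(7,tree(7,4),zero)) }, so y2 := h(h(h(tup(2,2,zero),tup(7,tree(7,4),zero)),7),zero).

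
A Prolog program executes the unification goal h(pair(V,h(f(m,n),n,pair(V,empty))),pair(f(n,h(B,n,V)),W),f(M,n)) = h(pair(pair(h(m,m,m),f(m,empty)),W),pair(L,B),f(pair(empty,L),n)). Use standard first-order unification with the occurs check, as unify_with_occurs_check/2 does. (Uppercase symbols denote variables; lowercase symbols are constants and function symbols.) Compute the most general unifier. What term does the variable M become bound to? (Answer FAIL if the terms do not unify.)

pair(empty,f(n,h(h(f(m,n),n,pair(pair(h(m,m,m),f(m,empty)),empty)),n,pair(h(m,m,m),f(m,empty)))))

Decompose h/3: pair(V,h(f(m,n),n,pair(V,empty))) = pair(pair(h(m,m,m),f(m,empty)),W),  pair(f(n,h(B,n,V)),W) = pair(L,B),  f(M,n) = f(pair(empty,L),n).
Decompose pair/2: V = pair(h(m,m,m),f(m,empty)),  h(f(m,n),n,pair(V,empty)) = W.
Bind V := pair(h(m,m,m),f(m,empty)); substituting into the 2 remaining equations that mention V gives: h(f(m,n),n,pair(pair(h(m,m,m),f(m,empty)),empty)) = W,  pair(f(n,h(B,n,pair(h(m,m,m),f(m,empty)))),W) = pair(L,B).
Bind W := h(f(m,n),n,pair(pair(h(m,m,m),f(m,empty)),empty)); substituting into the one remaining equation that mentions W gives: pair(f(n,h(B,n,pair(h(m,m,m),f(m,empty)))),h(f(m,n),n,pair(pair(h(m,m,m),f(m,empty)),empty))) = pair(L,B).
Decompose pair/2: f(n,h(B,n,pair(h(m,m,m),f(m,empty)))) = L,  h(f(m,n),n,pair(pair(h(m,m,m),f(m,empty)),empty)) = B.
Bind L := f(n,h(B,n,pair(h(m,m,m),f(m,empty)))); substituting into the one remaining equation that mentions L gives: f(M,n) = f(pair(empty,f(n,h(B,n,pair(h(m,m,m),f(m,empty))))),n).
Bind B := h(f(m,n),n,pair(pair(h(m,m,m),f(m,empty)),empty)); substituting into the remaining equation gives: f(M,n) = f(pair(empty,f(n,h(h(f(m,n),n,pair(pair(h(m,m,m),f(m,empty)),empty)),n,pair(h(m,m,m),f(m,empty))))),n). Substituting into the earlier binding gives L := f(n,h(h(f(m,n),n,pair(pair(h(m,m,m),f(m,empty)),empty)),n,pair(h(m,m,m),f(m,empty)))).
Decompose f/2: M = pair(empty,f(n,h(h(f(m,n),n,pair(pair(h(m,m,m),f(m,empty)),empty)),n,pair(h(m,m,m),f(m,empty))))),  n = n.
Bind M := pair(empty,f(n,h(h(f(m,n),n,pair(pair(h(m,m,m),f(m,empty)),empty)),n,pair(h(m,m,m),f(m,empty))))); no other remaining equation mentions M.
Delete trivial equation n = n.
MGU = { V ↦ pair(h(m,m,m),f(m,empty)), W ↦ h(f(m,n),n,pair(pair(h(m,m,m),f(m,empty)),empty)), L ↦ f(n,h(h(f(m,n),n,pair(pair(h(m,m,m),f(m,empty)),empty)),n,pair(h(m,m,m),f(m,empty)))), B ↦ h(f(m,n),n,pair(pair(h(m,m,m),f(m,empty)),empty)), M ↦ pair(empty,f(n,h(h(f(m,n),n,pair(pair(h(m,m,m),f(m,empty)),empty)),n,pair(h(m,m,m),f(m,empty))))) }, so M ↦ pair(empty,f(n,h(h(f(m,n),n,pair(pair(h(m,m,m),f(m,empty)),empty)),n,pair(h(m,m,m),f(m,empty))))).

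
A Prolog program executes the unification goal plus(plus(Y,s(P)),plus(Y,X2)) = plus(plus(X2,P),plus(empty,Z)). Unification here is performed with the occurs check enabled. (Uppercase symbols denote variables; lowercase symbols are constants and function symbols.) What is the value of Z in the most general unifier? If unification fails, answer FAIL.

FAIL

Decompose plus/2: plus(Y,s(P)) = plus(X2,P),  plus(Y,X2) = plus(empty,Z).
Decompose plus/2: Y = X2,  s(P) = P.
Bind Y := X2; substituting into the one remaining equation that mentions Y gives: plus(X2,X2) = plus(empty,Z).
Occurs check fails: P occurs in s(P); the equation P = s(P) has no finite solution.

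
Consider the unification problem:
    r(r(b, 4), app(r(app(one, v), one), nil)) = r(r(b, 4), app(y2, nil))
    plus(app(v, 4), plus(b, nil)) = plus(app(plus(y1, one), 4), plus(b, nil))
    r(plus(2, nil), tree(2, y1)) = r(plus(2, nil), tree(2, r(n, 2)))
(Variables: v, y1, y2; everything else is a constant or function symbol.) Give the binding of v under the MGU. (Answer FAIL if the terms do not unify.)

Decompose r/2: r(b, 4) = r(b, 4),  app(r(app(one, v), one), nil) = app(y2, nil).
Delete trivial equation r(b, 4) = r(b, 4).
Decompose app/2: r(app(one, v), one) = y2,  nil = nil.
Bind y2 := r(app(one, v), one); no other remaining equation mentions y2.
Delete trivial equation nil = nil.
Decompose plus/2: app(v, 4) = app(plus(y1, one), 4),  plus(b, nil) = plus(b, nil).
Decompose app/2: v = plus(y1, one),  4 = 4.
Bind v := plus(y1, one); no other remaining equation mentions v. Substituting into the earlier binding gives y2 := r(app(one, plus(y1, one)), one).
Delete trivial equation 4 = 4.
Delete trivial equation plus(b, nil) = plus(b, nil).
Decompose r/2: plus(2, nil) = plus(2, nil),  tree(2, y1) = tree(2, r(n, 2)).
Delete trivial equation plus(2, nil) = plus(2, nil).
Decompose tree/2: 2 = 2,  y1 = r(n, 2).
Delete trivial equation 2 = 2.
Bind y1 := r(n, 2). Substituting into the earlier bindings gives y2 := r(app(one, plus(r(n, 2), one)), one), v := plus(r(n, 2), one).
MGU = { y2 := r(app(one, plus(r(n, 2), one)), one), v := plus(r(n, 2), one), y1 := r(n, 2) }, so v := plus(r(n, 2), one).

plus(r(n, 2), one)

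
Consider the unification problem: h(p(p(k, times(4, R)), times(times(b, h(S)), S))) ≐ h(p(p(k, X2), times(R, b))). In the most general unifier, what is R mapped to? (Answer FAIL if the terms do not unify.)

times(b, h(b))

Decompose h/1: p(p(k, times(4, R)), times(times(b, h(S)), S)) ≐ p(p(k, X2), times(R, b)).
Decompose p/2: p(k, times(4, R)) ≐ p(k, X2),  times(times(b, h(S)), S) ≐ times(R, b).
Decompose p/2: k ≐ k,  times(4, R) ≐ X2.
Delete trivial equation k ≐ k.
Bind X2 := times(4, R); no other remaining equation mentions X2.
Decompose times/2: times(b, h(S)) ≐ R,  S ≐ b.
Bind R := times(b, h(S)); no other remaining equation mentions R. Substituting into the earlier binding gives X2 := times(4, times(b, h(S))).
Bind S := b. Substituting into the earlier bindings gives X2 := times(4, times(b, h(b))), R := times(b, h(b)).
MGU = { X2 -> times(4, times(b, h(b))), R -> times(b, h(b)), S -> b }, so R -> times(b, h(b)).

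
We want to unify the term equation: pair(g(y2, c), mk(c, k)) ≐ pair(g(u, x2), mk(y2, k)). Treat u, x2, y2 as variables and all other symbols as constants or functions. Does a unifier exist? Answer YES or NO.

Decompose pair/2: g(y2, c) ≐ g(u, x2),  mk(c, k) ≐ mk(y2, k).
Decompose g/2: y2 ≐ u,  c ≐ x2.
Bind y2 := u; substituting into the one remaining equation that mentions y2 gives: mk(c, k) ≐ mk(u, k).
Bind x2 := c; no other remaining equation mentions x2.
Decompose mk/2: c ≐ u,  k ≐ k.
Bind u := c; no other remaining equation mentions u. Substituting into the earlier binding gives y2 := c.
Delete trivial equation k ≐ k.
No equations remain and no clash or occurs-check failure arose, so a unifier exists.

YES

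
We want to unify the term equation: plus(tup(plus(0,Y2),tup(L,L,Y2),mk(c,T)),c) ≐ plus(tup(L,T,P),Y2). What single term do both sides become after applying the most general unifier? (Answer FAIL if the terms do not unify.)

plus(tup(plus(0,c),tup(plus(0,c),plus(0,c),c),mk(c,tup(plus(0,c),plus(0,c),c))),c)

Decompose plus/2: tup(plus(0,Y2),tup(L,L,Y2),mk(c,T)) ≐ tup(L,T,P),  c ≐ Y2.
Decompose tup/3: plus(0,Y2) ≐ L,  tup(L,L,Y2) ≐ T,  mk(c,T) ≐ P.
Bind L := plus(0,Y2); substituting into the one remaining equation that mentions L gives: tup(plus(0,Y2),plus(0,Y2),Y2) ≐ T.
Bind T := tup(plus(0,Y2),plus(0,Y2),Y2); substituting into the one remaining equation that mentions T gives: mk(c,tup(plus(0,Y2),plus(0,Y2),Y2)) ≐ P.
Bind P := mk(c,tup(plus(0,Y2),plus(0,Y2),Y2)); no other remaining equation mentions P.
Bind Y2 := c. Substituting into the earlier bindings gives L := plus(0,c), T := tup(plus(0,c),plus(0,c),c), P := mk(c,tup(plus(0,c),plus(0,c),c)).
Applying the MGU to either side gives plus(tup(plus(0,c),tup(plus(0,c),plus(0,c),c),mk(c,tup(plus(0,c),plus(0,c),c))),c).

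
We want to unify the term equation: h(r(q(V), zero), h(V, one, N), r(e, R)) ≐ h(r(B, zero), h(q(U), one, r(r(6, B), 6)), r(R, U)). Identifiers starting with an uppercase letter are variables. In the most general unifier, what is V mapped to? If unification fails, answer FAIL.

q(e)

Decompose h/3: r(q(V), zero) ≐ r(B, zero),  h(V, one, N) ≐ h(q(U), one, r(r(6, B), 6)),  r(e, R) ≐ r(R, U).
Decompose r/2: q(V) ≐ B,  zero ≐ zero.
Bind B := q(V); substituting into the one remaining equation that mentions B gives: h(V, one, N) ≐ h(q(U), one, r(r(6, q(V)), 6)).
Delete trivial equation zero ≐ zero.
Decompose h/3: V ≐ q(U),  one ≐ one,  N ≐ r(r(6, q(V)), 6).
Bind V := q(U); substituting into the one remaining equation that mentions V gives: N ≐ r(r(6, q(q(U))), 6). Substituting into the earlier binding gives B := q(q(U)).
Delete trivial equation one ≐ one.
Bind N := r(r(6, q(q(U))), 6); no other remaining equation mentions N.
Decompose r/2: e ≐ R,  R ≐ U.
Bind R := e; substituting into the remaining equation gives: e ≐ U.
Bind U := e. Substituting into the earlier bindings gives B := q(q(e)), V := q(e), N := r(r(6, q(q(e))), 6).
MGU = { B ↦ q(q(e)), V ↦ q(e), N ↦ r(r(6, q(q(e))), 6), R ↦ e, U ↦ e }, so V ↦ q(e).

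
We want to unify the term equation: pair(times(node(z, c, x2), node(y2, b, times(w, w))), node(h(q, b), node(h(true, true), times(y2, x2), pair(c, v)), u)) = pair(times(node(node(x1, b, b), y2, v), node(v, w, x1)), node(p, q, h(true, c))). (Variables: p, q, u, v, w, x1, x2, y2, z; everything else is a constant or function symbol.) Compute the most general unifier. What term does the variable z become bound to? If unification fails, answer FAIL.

Decompose pair/2: times(node(z, c, x2), node(y2, b, times(w, w))) = times(node(node(x1, b, b), y2, v), node(v, w, x1)),  node(h(q, b), node(h(true, true), times(y2, x2), pair(c, v)), u) = node(p, q, h(true, c)).
Decompose times/2: node(z, c, x2) = node(node(x1, b, b), y2, v),  node(y2, b, times(w, w)) = node(v, w, x1).
Decompose node/3: z = node(x1, b, b),  c = y2,  x2 = v.
Bind z := node(x1, b, b); no other remaining equation mentions z.
Bind y2 := c; substituting into the 2 remaining equations that mention y2 gives: node(c, b, times(w, w)) = node(v, w, x1),  node(h(q, b), node(h(true, true), times(c, x2), pair(c, v)), u) = node(p, q, h(true, c)).
Bind x2 := v; substituting into the one remaining equation that mentions x2 gives: node(h(q, b), node(h(true, true), times(c, v), pair(c, v)), u) = node(p, q, h(true, c)).
Decompose node/3: c = v,  b = w,  times(w, w) = x1.
Bind v := c; substituting into the one remaining equation that mentions v gives: node(h(q, b), node(h(true, true), times(c, c), pair(c, c)), u) = node(p, q, h(true, c)). Substituting into the earlier binding gives x2 := c.
Bind w := b; substituting into the one remaining equation that mentions w gives: times(b, b) = x1.
Bind x1 := times(b, b); no other remaining equation mentions x1. Substituting into the earlier binding gives z := node(times(b, b), b, b).
Decompose node/3: h(q, b) = p,  node(h(true, true), times(c, c), pair(c, c)) = q,  u = h(true, c).
Bind p := h(q, b); no other remaining equation mentions p.
Bind q := node(h(true, true), times(c, c), pair(c, c)); no other remaining equation mentions q. Substituting into the earlier binding gives p := h(node(h(true, true), times(c, c), pair(c, c)), b).
Bind u := h(true, c).
MGU = { z := node(times(b, b), b, b), y2 := c, x2 := c, v := c, w := b, x1 := times(b, b), p := h(node(h(true, true), times(c, c), pair(c, c)), b), q := node(h(true, true), times(c, c), pair(c, c)), u := h(true, c) }, so z := node(times(b, b), b, b).

node(times(b, b), b, b)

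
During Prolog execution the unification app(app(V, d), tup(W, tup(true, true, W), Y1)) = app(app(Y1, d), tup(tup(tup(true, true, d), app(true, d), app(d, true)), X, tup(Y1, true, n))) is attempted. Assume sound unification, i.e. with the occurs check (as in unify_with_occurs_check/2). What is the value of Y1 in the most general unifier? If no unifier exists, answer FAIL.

FAIL

Decompose app/2: app(V, d) = app(Y1, d),  tup(W, tup(true, true, W), Y1) = tup(tup(tup(true, true, d), app(true, d), app(d, true)), X, tup(Y1, true, n)).
Decompose app/2: V = Y1,  d = d.
Bind V := Y1; no other remaining equation mentions V.
Delete trivial equation d = d.
Decompose tup/3: W = tup(tup(true, true, d), app(true, d), app(d, true)),  tup(true, true, W) = X,  Y1 = tup(Y1, true, n).
Bind W := tup(tup(true, true, d), app(true, d), app(d, true)); substituting into the one remaining equation that mentions W gives: tup(true, true, tup(tup(true, true, d), app(true, d), app(d, true))) = X.
Bind X := tup(true, true, tup(tup(true, true, d), app(true, d), app(d, true))); no other remaining equation mentions X.
Occurs check fails: Y1 occurs in tup(Y1, true, n); the equation Y1 = tup(Y1, true, n) has no finite solution.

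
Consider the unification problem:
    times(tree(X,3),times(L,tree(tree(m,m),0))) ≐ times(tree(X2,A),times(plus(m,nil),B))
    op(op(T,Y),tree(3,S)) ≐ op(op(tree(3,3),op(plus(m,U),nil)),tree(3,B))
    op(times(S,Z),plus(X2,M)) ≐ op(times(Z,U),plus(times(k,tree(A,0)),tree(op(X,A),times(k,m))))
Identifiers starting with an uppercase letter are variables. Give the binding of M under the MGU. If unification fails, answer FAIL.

Decompose times/2: tree(X,3) ≐ tree(X2,A),  times(L,tree(tree(m,m),0)) ≐ times(plus(m,nil),B).
Decompose tree/2: X ≐ X2,  3 ≐ A.
Bind X := X2; substituting into the one remaining equation that mentions X gives: op(times(S,Z),plus(X2,M)) ≐ op(times(Z,U),plus(times(k,tree(A,0)),tree(op(X2,A),times(k,m)))).
Bind A := 3; substituting into the one remaining equation that mentions A gives: op(times(S,Z),plus(X2,M)) ≐ op(times(Z,U),plus(times(k,tree(3,0)),tree(op(X2,3),times(k,m)))).
Decompose times/2: L ≐ plus(m,nil),  tree(tree(m,m),0) ≐ B.
Bind L := plus(m,nil); no other remaining equation mentions L.
Bind B := tree(tree(m,m),0); substituting into the one remaining equation that mentions B gives: op(op(T,Y),tree(3,S)) ≐ op(op(tree(3,3),op(plus(m,U),nil)),tree(3,tree(tree(m,m),0))).
Decompose op/2: op(T,Y) ≐ op(tree(3,3),op(plus(m,U),nil)),  tree(3,S) ≐ tree(3,tree(tree(m,m),0)).
Decompose op/2: T ≐ tree(3,3),  Y ≐ op(plus(m,U),nil).
Bind T := tree(3,3); no other remaining equation mentions T.
Bind Y := op(plus(m,U),nil); no other remaining equation mentions Y.
Decompose tree/2: 3 ≐ 3,  S ≐ tree(tree(m,m),0).
Delete trivial equation 3 ≐ 3.
Bind S := tree(tree(m,m),0); substituting into the remaining equation gives: op(times(tree(tree(m,m),0),Z),plus(X2,M)) ≐ op(times(Z,U),plus(times(k,tree(3,0)),tree(op(X2,3),times(k,m)))).
Decompose op/2: times(tree(tree(m,m),0),Z) ≐ times(Z,U),  plus(X2,M) ≐ plus(times(k,tree(3,0)),tree(op(X2,3),times(k,m))).
Decompose times/2: tree(tree(m,m),0) ≐ Z,  Z ≐ U.
Bind Z := tree(tree(m,m),0); substituting into the one remaining equation that mentions Z gives: tree(tree(m,m),0) ≐ U.
Bind U := tree(tree(m,m),0); no other remaining equation mentions U. Substituting into the earlier binding gives Y := op(plus(m,tree(tree(m,m),0)),nil).
Decompose plus/2: X2 ≐ times(k,tree(3,0)),  M ≐ tree(op(X2,3),times(k,m)).
Bind X2 := times(k,tree(3,0)); substituting into the remaining equation gives: M ≐ tree(op(times(k,tree(3,0)),3),times(k,m)). Substituting into the earlier binding gives X := times(k,tree(3,0)).
Bind M := tree(op(times(k,tree(3,0)),3),times(k,m)).
MGU = { X -> times(k,tree(3,0)), A -> 3, L -> plus(m,nil), B -> tree(tree(m,m),0), T -> tree(3,3), Y -> op(plus(m,tree(tree(m,m),0)),nil), S -> tree(tree(m,m),0), Z -> tree(tree(m,m),0), U -> tree(tree(m,m),0), X2 -> times(k,tree(3,0)), M -> tree(op(times(k,tree(3,0)),3),times(k,m)) }, so M -> tree(op(times(k,tree(3,0)),3),times(k,m)).

tree(op(times(k,tree(3,0)),3),times(k,m))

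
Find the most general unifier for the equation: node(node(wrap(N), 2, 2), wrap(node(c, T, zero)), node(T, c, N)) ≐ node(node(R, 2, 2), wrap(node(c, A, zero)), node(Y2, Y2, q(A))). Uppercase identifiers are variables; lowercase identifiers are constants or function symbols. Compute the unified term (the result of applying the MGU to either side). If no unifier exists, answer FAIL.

Decompose node/3: node(wrap(N), 2, 2) ≐ node(R, 2, 2),  wrap(node(c, T, zero)) ≐ wrap(node(c, A, zero)),  node(T, c, N) ≐ node(Y2, Y2, q(A)).
Decompose node/3: wrap(N) ≐ R,  2 ≐ 2,  2 ≐ 2.
Bind R := wrap(N); no other remaining equation mentions R.
Delete trivial equation 2 ≐ 2.
Delete trivial equation 2 ≐ 2.
Decompose wrap/1: node(c, T, zero) ≐ node(c, A, zero).
Decompose node/3: c ≐ c,  T ≐ A,  zero ≐ zero.
Delete trivial equation c ≐ c.
Bind T := A; substituting into the one remaining equation that mentions T gives: node(A, c, N) ≐ node(Y2, Y2, q(A)).
Delete trivial equation zero ≐ zero.
Decompose node/3: A ≐ Y2,  c ≐ Y2,  N ≐ q(A).
Bind A := Y2; substituting into the one remaining equation that mentions A gives: N ≐ q(Y2). Substituting into the earlier binding gives T := Y2.
Bind Y2 := c; substituting into the remaining equation gives: N ≐ q(c). Substituting into the earlier bindings gives T := c, A := c.
Bind N := q(c). Substituting into the earlier binding gives R := wrap(q(c)).
Applying the MGU to either side gives node(node(wrap(q(c)), 2, 2), wrap(node(c, c, zero)), node(c, c, q(c))).

node(node(wrap(q(c)), 2, 2), wrap(node(c, c, zero)), node(c, c, q(c)))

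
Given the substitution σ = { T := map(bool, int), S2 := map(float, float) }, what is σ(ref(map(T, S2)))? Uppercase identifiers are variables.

ref(map(map(bool, int), map(float, float)))

Replace each occurrence of T with map(bool, int).
Replace each occurrence of S2 with map(float, float).
Result: ref(map(map(bool, int), map(float, float))).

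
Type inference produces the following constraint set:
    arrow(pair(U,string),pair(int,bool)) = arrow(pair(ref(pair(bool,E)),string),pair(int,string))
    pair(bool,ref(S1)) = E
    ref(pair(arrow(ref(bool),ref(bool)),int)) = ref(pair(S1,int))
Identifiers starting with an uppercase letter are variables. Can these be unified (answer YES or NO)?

NO

Decompose arrow/2: pair(U,string) = pair(ref(pair(bool,E)),string),  pair(int,bool) = pair(int,string).
Decompose pair/2: U = ref(pair(bool,E)),  string = string.
Bind U := ref(pair(bool,E)); no other remaining equation mentions U.
Delete trivial equation string = string.
Decompose pair/2: int = int,  bool = string.
Delete trivial equation int = int.
Clash: constants bool and string differ; no unifier exists.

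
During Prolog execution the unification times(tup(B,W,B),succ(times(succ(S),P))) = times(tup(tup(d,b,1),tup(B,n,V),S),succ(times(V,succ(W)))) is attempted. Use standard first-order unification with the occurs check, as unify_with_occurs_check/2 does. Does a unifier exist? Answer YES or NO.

YES

Decompose times/2: tup(B,W,B) = tup(tup(d,b,1),tup(B,n,V),S),  succ(times(succ(S),P)) = succ(times(V,succ(W))).
Decompose tup/3: B = tup(d,b,1),  W = tup(B,n,V),  B = S.
Bind B := tup(d,b,1); substituting into the 2 remaining equations that mention B gives: W = tup(tup(d,b,1),n,V),  tup(d,b,1) = S.
Bind W := tup(tup(d,b,1),n,V); substituting into the one remaining equation that mentions W gives: succ(times(succ(S),P)) = succ(times(V,succ(tup(tup(d,b,1),n,V)))).
Bind S := tup(d,b,1); substituting into the remaining equation gives: succ(times(succ(tup(d,b,1)),P)) = succ(times(V,succ(tup(tup(d,b,1),n,V)))).
Decompose succ/1: times(succ(tup(d,b,1)),P) = times(V,succ(tup(tup(d,b,1),n,V))).
Decompose times/2: succ(tup(d,b,1)) = V,  P = succ(tup(tup(d,b,1),n,V)).
Bind V := succ(tup(d,b,1)); substituting into the remaining equation gives: P = succ(tup(tup(d,b,1),n,succ(tup(d,b,1)))). Substituting into the earlier binding gives W := tup(tup(d,b,1),n,succ(tup(d,b,1))).
Bind P := succ(tup(tup(d,b,1),n,succ(tup(d,b,1)))).
No equations remain and no clash or occurs-check failure arose, so a unifier exists.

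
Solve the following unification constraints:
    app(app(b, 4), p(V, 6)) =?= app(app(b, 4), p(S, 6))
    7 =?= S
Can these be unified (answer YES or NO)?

Decompose app/2: app(b, 4) =?= app(b, 4),  p(V, 6) =?= p(S, 6).
Delete trivial equation app(b, 4) =?= app(b, 4).
Decompose p/2: V =?= S,  6 =?= 6.
Bind V := S; no other remaining equation mentions V.
Delete trivial equation 6 =?= 6.
Bind S := 7. Substituting into the earlier binding gives V := 7.
No equations remain and no clash or occurs-check failure arose, so a unifier exists.

YES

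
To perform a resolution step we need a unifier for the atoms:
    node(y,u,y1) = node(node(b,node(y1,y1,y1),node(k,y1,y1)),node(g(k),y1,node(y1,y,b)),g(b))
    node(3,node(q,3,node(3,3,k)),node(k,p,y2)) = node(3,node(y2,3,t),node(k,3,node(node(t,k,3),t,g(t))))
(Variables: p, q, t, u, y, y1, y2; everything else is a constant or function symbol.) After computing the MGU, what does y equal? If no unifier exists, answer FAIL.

node(b,node(g(b),g(b),g(b)),node(k,g(b),g(b)))

Decompose node/3: y = node(b,node(y1,y1,y1),node(k,y1,y1)),  u = node(g(k),y1,node(y1,y,b)),  y1 = g(b).
Bind y := node(b,node(y1,y1,y1),node(k,y1,y1)); substituting into the one remaining equation that mentions y gives: u = node(g(k),y1,node(y1,node(b,node(y1,y1,y1),node(k,y1,y1)),b)).
Bind u := node(g(k),y1,node(y1,node(b,node(y1,y1,y1),node(k,y1,y1)),b)); no other remaining equation mentions u.
Bind y1 := g(b); no other remaining equation mentions y1. Substituting into the earlier bindings gives y := node(b,node(g(b),g(b),g(b)),node(k,g(b),g(b))), u := node(g(k),g(b),node(g(b),node(b,node(g(b),g(b),g(b)),node(k,g(b),g(b))),b)).
Decompose node/3: 3 = 3,  node(q,3,node(3,3,k)) = node(y2,3,t),  node(k,p,y2) = node(k,3,node(node(t,k,3),t,g(t))).
Delete trivial equation 3 = 3.
Decompose node/3: q = y2,  3 = 3,  node(3,3,k) = t.
Bind q := y2; no other remaining equation mentions q.
Delete trivial equation 3 = 3.
Bind t := node(3,3,k); substituting into the remaining equation gives: node(k,p,y2) = node(k,3,node(node(node(3,3,k),k,3),node(3,3,k),g(node(3,3,k)))).
Decompose node/3: k = k,  p = 3,  y2 = node(node(node(3,3,k),k,3),node(3,3,k),g(node(3,3,k))).
Delete trivial equation k = k.
Bind p := 3; no other remaining equation mentions p.
Bind y2 := node(node(node(3,3,k),k,3),node(3,3,k),g(node(3,3,k))). Substituting into the earlier binding gives q := node(node(node(3,3,k),k,3),node(3,3,k),g(node(3,3,k))).
MGU = { y ↦ node(b,node(g(b),g(b),g(b)),node(k,g(b),g(b))), u ↦ node(g(k),g(b),node(g(b),node(b,node(g(b),g(b),g(b)),node(k,g(b),g(b))),b)), y1 ↦ g(b), q ↦ node(node(node(3,3,k),k,3),node(3,3,k),g(node(3,3,k))), t ↦ node(3,3,k), p ↦ 3, y2 ↦ node(node(node(3,3,k),k,3),node(3,3,k),g(node(3,3,k))) }, so y ↦ node(b,node(g(b),g(b),g(b)),node(k,g(b),g(b))).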